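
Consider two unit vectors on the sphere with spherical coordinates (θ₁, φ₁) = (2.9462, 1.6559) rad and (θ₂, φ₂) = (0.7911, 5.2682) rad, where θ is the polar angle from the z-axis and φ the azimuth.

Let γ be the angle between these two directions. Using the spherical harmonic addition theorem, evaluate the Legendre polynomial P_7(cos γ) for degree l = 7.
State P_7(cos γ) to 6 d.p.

0.287310

Summing Y*_{l m}(θ₁,φ₁)·Y_{l m}(θ₂,φ₂) over m ∈ [−7, 7]; prefactor 4π/(2·7+1) = 0.837758:
  term(m=-7) = 0.00000 - 0.00000j   from Y*(Ω₁)=0.00000 - 0.00000j, Y(Ω₂)=0.03132 + 0.03368j
  term(m=-6) = 0.00002 + 0.00001j   from Y*(Ω₁)=0.00009 + 0.00005j, Y(Ω₂)=0.16695 - 0.03267j
  term(m=-5) = 0.00030 + 0.00030j   from Y*(Ω₁)=-0.00048 + 0.00106j, Y(Ω₂)=0.12841 - 0.33853j
  term(m=-4) = 0.00135 + 0.00418j   from Y*(Ω₁)=-0.00917 - 0.00325j, Y(Ω₂)=-0.27444 - 0.35918j
  term(m=-3) = -0.00195 + 0.01216j   from Y*(Ω₁)=0.01470 - 0.05634j, Y(Ω₂)=-0.21050 + 0.02041j
  term(m=-2) = 0.03491 - 0.04795j   from Y*(Ω₁)=0.23702 + 0.04074j, Y(Ω₂)=0.10931 - 0.22108j
  term(m=-1) = 0.18142 - 0.09231j   from Y*(Ω₁)=-0.05146 + 0.60322j, Y(Ω₂)=-0.17740 - 0.28561j
  term(m=+0) = -0.08915 + 0.00000j   from Y*(Ω₁)=-0.58136 + 0.00000j, Y(Ω₂)=0.15334 + 0.00000j
  term(m=+1) = 0.18142 + 0.09231j   from Y*(Ω₁)=0.05146 + 0.60322j, Y(Ω₂)=0.17740 - 0.28561j
  term(m=+2) = 0.03491 + 0.04795j   from Y*(Ω₁)=0.23702 - 0.04074j, Y(Ω₂)=0.10931 + 0.22108j
  term(m=+3) = -0.00195 - 0.01216j   from Y*(Ω₁)=-0.01470 - 0.05634j, Y(Ω₂)=0.21050 + 0.02041j
  term(m=+4) = 0.00135 - 0.00418j   from Y*(Ω₁)=-0.00917 + 0.00325j, Y(Ω₂)=-0.27444 + 0.35918j
  term(m=+5) = 0.00030 - 0.00030j   from Y*(Ω₁)=0.00048 + 0.00106j, Y(Ω₂)=-0.12841 - 0.33853j
  term(m=+6) = 0.00002 - 0.00001j   from Y*(Ω₁)=0.00009 - 0.00005j, Y(Ω₂)=0.16695 + 0.03267j
  term(m=+7) = 0.00000 + 0.00000j   from Y*(Ω₁)=-0.00000 - 0.00000j, Y(Ω₂)=-0.03132 + 0.03368j
Total Σ_m = 0.34295 - 0.00000j. Multiply by 0.837758: 0.28731 - 0.00000j. P_7(cos γ) = 0.287310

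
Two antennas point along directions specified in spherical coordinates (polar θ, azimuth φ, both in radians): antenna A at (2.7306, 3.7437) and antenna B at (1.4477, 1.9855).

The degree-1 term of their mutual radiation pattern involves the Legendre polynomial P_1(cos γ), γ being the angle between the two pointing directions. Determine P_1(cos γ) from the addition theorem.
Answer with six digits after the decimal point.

-0.186431

Expand P_1 via completeness: Σ_{m} conj(Y_{1,m}) at Ω₁ times Y_{1,m} at Ω₂ —
  [-1]  conj(Y_{1,-1})(Ω₁) = -0.11376 - 0.07818j ; Y_{1,-1}(Ω₂) = -0.13815 - 0.31382j ; Δ = -0.00882 + 0.04650j
  [+0]  conj(Y_{1,0})(Ω₁) = -0.44791 + 0.00000j ; Y_{1,0}(Ω₂) = 0.05999 + 0.00000j ; Δ = -0.02687 + 0.00000j
  [+1]  conj(Y_{1,1})(Ω₁) = 0.11376 - 0.07818j ; Y_{1,1}(Ω₂) = 0.13815 - 0.31382j ; Δ = -0.00882 - 0.04650j
Σ over m = -0.04451 + 0.00000j; ×(4π/3) → -0.18643 + 0.00000j. Real part: -0.186431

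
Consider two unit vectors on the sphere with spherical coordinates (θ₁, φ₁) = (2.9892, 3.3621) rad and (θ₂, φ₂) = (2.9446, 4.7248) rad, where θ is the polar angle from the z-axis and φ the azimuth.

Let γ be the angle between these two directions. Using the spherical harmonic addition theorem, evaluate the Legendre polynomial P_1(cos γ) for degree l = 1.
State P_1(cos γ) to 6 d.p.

Summing Y*_{l m}(θ₁,φ₁)·Y_{l m}(θ₂,φ₂) over m ∈ [−1, 1]; prefactor 4π/(2·1+1) = 4.188790:
  [-1]  conj(Y_{1,-1})(Ω₁) = -0.051177-0.011472i ; Y_{1,-1}(Ω₂) = +0.000839+0.067615i ; Δ = +0.000733-0.003470i
  [+0]  conj(Y_{1,0})(Ω₁) = -0.482940-0.000000i ; Y_{1,0}(Ω₂) = -0.479153+0.000000i ; Δ = +0.231402+0.000000i
  [+1]  conj(Y_{1,1})(Ω₁) = +0.051177-0.011472i ; Y_{1,1}(Ω₂) = -0.000839+0.067615i ; Δ = +0.000733+0.003470i
Σ over m = +0.232867+0.000000i; ×(4π/3) → +0.975433+0.000000i. Real part: 0.975433

0.975433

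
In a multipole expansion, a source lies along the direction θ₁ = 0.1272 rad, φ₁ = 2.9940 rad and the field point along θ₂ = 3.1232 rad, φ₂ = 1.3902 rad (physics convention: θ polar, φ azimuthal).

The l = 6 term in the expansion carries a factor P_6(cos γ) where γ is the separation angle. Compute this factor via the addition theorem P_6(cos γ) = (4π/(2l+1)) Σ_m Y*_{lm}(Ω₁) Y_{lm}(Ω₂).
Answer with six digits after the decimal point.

Addition theorem: P_6(cos γ) = (4π/13) Σ_m Y*_{lm}(Ω₁) Y_{lm}(Ω₂), m = −6…6:
  m=-6: (0.000001, -0.000002) × (-0.000000, -0.000000) = (-0.000000, -0.000000)  (running Σ = (-0.000000, -0.000000))
  m=-5: (-0.000040, 0.000037) × (-0.000000, 0.000000) = (0.000000, -0.000000)  (running Σ = (0.000000, -0.000000))
  m=-4: (0.000754, -0.000505) × (0.000000, 0.000000) = (0.000000, 0.000000)  (running Σ = (0.000000, 0.000000))
  m=-3: (-0.009324, 0.004421) × (0.000017, -0.000028) = (-0.000000, 0.000000)  (running Σ = (-0.000000, 0.000000))
  m=-2: (0.076404, -0.023232) × (-0.001647, -0.000622) = (-0.000140, -0.000009)  (running Σ = (-0.000140, -0.000009))
  m=-1: (-0.380942, 0.056636) × (-0.010869, 0.059529) = (0.000769, -0.023293)  (running Σ = (0.000629, -0.023301))
  m=0: (0.851404, -0.000000) × (1.013498, 0.000000) = (0.862896, 0.000000)  (running Σ = (0.863525, -0.023301))
  m=1: (0.380942, 0.056636) × (0.010869, 0.059529) = (0.000769, 0.023293)  (running Σ = (0.864294, -0.000009))
  m=2: (0.076404, 0.023232) × (-0.001647, 0.000622) = (-0.000140, 0.000009)  (running Σ = (0.864154, 0.000000))
  m=3: (0.009324, 0.004421) × (-0.000017, -0.000028) = (-0.000000, -0.000000)  (running Σ = (0.864154, 0.000000))
  m=4: (0.000754, 0.000505) × (0.000000, -0.000000) = (0.000000, -0.000000)  (running Σ = (0.864154, -0.000000))
  m=5: (0.000040, 0.000037) × (0.000000, 0.000000) = (0.000000, 0.000000)  (running Σ = (0.864154, -0.000000))
  m=6: (0.000001, 0.000002) × (-0.000000, 0.000000) = (-0.000000, 0.000000)  (running Σ = (0.864154, 0.000000))
Total Σ_m = (0.864154, 0.000000). Multiply by 0.966644: (0.835329, 0.000000). P_6(cos γ) = 0.835329

0.835329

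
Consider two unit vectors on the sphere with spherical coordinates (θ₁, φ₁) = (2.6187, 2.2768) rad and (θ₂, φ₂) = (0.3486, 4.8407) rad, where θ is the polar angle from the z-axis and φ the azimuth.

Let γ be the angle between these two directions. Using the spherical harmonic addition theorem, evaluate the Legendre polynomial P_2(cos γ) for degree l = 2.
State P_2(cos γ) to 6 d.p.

0.874256

Expand P_2 via completeness: Σ_{m} conj(Y_{2,m}) at Ω₁ times Y_{2,m} at Ω₂ —
  m=-2: Y*=-0.01523 - 0.09512j  Y=-0.04359 + 0.01144j  product 0.00175 + 0.00397j
  m=-1: Y*=0.21686 - 0.25435j  Y=0.03174 + 0.24598j  product 0.06945 + 0.04527j
  m=+0: Y*=0.39482 + 0.00000j  Y=0.52038 + 0.00000j  product 0.20546 + 0.00000j
  m=+1: Y*=-0.21686 - 0.25435j  Y=-0.03174 + 0.24598j  product 0.06945 - 0.04527j
  m=+2: Y*=-0.01523 + 0.09512j  Y=-0.04359 - 0.01144j  product 0.00175 - 0.00397j
Total Σ_m = 0.34786 + 0.00000j. Multiply by 2.513274: 0.87426 + 0.00000j. P_2(cos γ) = 0.874256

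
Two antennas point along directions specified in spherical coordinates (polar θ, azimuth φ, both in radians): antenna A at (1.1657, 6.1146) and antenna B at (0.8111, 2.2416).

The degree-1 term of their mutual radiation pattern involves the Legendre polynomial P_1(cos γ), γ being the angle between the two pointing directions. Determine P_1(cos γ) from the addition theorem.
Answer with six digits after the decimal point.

Addition theorem: P_1(cos γ) = (4π/3) Σ_m Y*_{lm}(Ω₁) Y_{lm}(Ω₂), m = −1…1:
  m=-1: +0.313030-0.053278i × -0.155714-0.196221i = -0.059197-0.053127i  (running Σ = -0.059197-0.053127i)
  m=0: +0.192562-0.000000i × +0.336501+0.000000i = +0.064797+0.000000i  (running Σ = +0.005600-0.053127i)
  m=1: -0.313030-0.053278i × +0.155714-0.196221i = -0.059197+0.053127i  (running Σ = -0.053598+0.000000i)
Σ over m = -0.053598+0.000000i; ×(4π/3) → -0.224509+0.000000i. Real part: -0.224509

-0.224509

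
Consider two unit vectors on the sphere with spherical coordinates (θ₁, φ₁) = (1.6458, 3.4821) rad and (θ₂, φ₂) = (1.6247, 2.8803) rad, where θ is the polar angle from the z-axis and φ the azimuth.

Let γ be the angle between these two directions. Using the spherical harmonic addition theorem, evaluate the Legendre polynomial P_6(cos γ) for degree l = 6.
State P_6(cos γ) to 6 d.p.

Addition theorem: P_6(cos γ) = (4π/13) Σ_m Y*_{lm}(Ω₁) Y_{lm}(Ω₂), m = −6…6:
  m=-6: (-0.216069, 0.423003) × (0.001456, 0.478887) = (-0.202885, -0.102857)  (running Σ = (-0.202885, -0.102857))
  m=-5: (-0.016242, 0.122573) × (0.023386, 0.086400) = (-0.010970, 0.001463)  (running Σ = (-0.213856, -0.101394))
  m=-4: (-0.068600, -0.323809) × (-0.172296, -0.297033) = (-0.084362, 0.076167)  (running Σ = (-0.298218, -0.025226))
  m=-3: (-0.074244, -0.121293) × (-0.073447, -0.073224) = (-0.003429, 0.014345)  (running Σ = (-0.301647, -0.010881))
  m=-2: (0.226453, 0.183504) × (0.266781, 0.153666) = (0.032215, 0.083753)  (running Σ = (-0.269432, 0.072872))
  m=-1: (0.140225, 0.049683) × (0.105200, 0.028131) = (0.013354, 0.009171)  (running Σ = (-0.256078, 0.082044))
  m=0: (-0.280996, -0.000000) × (-0.298639, 0.000000) = (0.083916, 0.000000)  (running Σ = (-0.172161, 0.082044))
  m=1: (-0.140225, 0.049683) × (-0.105200, 0.028131) = (0.013354, -0.009171)  (running Σ = (-0.158807, 0.072872))
  m=2: (0.226453, -0.183504) × (0.266781, -0.153666) = (0.032215, -0.083753)  (running Σ = (-0.126592, -0.010881))
  m=3: (0.074244, -0.121293) × (0.073447, -0.073224) = (-0.003429, -0.014345)  (running Σ = (-0.130021, -0.025226))
  m=4: (-0.068600, 0.323809) × (-0.172296, 0.297033) = (-0.084362, -0.076167)  (running Σ = (-0.214383, -0.101394))
  m=5: (0.016242, 0.122573) × (-0.023386, 0.086400) = (-0.010970, -0.001463)  (running Σ = (-0.225353, -0.102857))
  m=6: (-0.216069, -0.423003) × (0.001456, -0.478887) = (-0.202885, 0.102857)  (running Σ = (-0.428239, 0.000000))
Accumulated sum (-0.428239, 0.000000); after 4π/(2l+1) scaling, (-0.413955, 0.000000) ⇒ P_6 = -0.413955

-0.413955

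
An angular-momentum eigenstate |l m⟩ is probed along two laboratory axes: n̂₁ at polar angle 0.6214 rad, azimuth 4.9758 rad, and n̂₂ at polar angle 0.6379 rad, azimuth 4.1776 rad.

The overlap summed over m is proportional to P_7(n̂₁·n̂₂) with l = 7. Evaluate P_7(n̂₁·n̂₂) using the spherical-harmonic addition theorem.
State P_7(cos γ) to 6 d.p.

-0.382240

Term-by-term m-sum for l=7 (normalisation 4π/15 = 0.837758):
  [-7]  conj(Y_{7,-7})(Ω₁) = -0.01091 - 0.00306j ; Y_{7,-7}(Ω₂) = -0.00752 + 0.01095j ; Δ = 0.00012 - 0.00010j
  [-6]  conj(Y_{7,-6})(Ω₁) = 0.00057 - 0.05922j ; Y_{7,-6}(Ω₂) = 0.06688 + 0.00450j ; Δ = 0.00030 - 0.00396j
  [-5]  conj(Y_{7,-5})(Ω₁) = 0.18038 - 0.04678j ; Y_{7,-5}(Ω₂) = -0.09154 - 0.18127j ; Δ = -0.02499 - 0.02841j
  [-4]  conj(Y_{7,-4})(Ω₁) = 0.18956 + 0.33327j ; Y_{7,-4}(Ω₂) = -0.21509 + 0.33679j ; Δ = -0.15302 - 0.00784j
  [-3]  conj(Y_{7,-3})(Ω₁) = -0.33910 + 0.33583j ; Y_{7,-3}(Ω₂) = 0.46621 + 0.01566j ; Δ = -0.16335 + 0.15126j
  [-2]  conj(Y_{7,-2})(Ω₁) = -0.17798 - 0.10352j ; Y_{7,-2}(Ω₂) = -0.07644 - 0.13952j ; Δ = -0.00084 + 0.03274j
  [-1]  conj(Y_{7,-1})(Ω₁) = -0.07882 + 0.29227j ; Y_{7,-1}(Ω₂) = 0.16923 - 0.28568j ; Δ = 0.07016 + 0.07198j
  [+0]  conj(Y_{7,0})(Ω₁) = -0.31518 + 0.00000j ; Y_{7,0}(Ω₂) = -0.27593 + 0.00000j ; Δ = 0.08697 + 0.00000j
  [+1]  conj(Y_{7,1})(Ω₁) = 0.07882 + 0.29227j ; Y_{7,1}(Ω₂) = -0.16923 - 0.28568j ; Δ = 0.07016 - 0.07198j
  [+2]  conj(Y_{7,2})(Ω₁) = -0.17798 + 0.10352j ; Y_{7,2}(Ω₂) = -0.07644 + 0.13952j ; Δ = -0.00084 - 0.03274j
  [+3]  conj(Y_{7,3})(Ω₁) = 0.33910 + 0.33583j ; Y_{7,3}(Ω₂) = -0.46621 + 0.01566j ; Δ = -0.16335 - 0.15126j
  [+4]  conj(Y_{7,4})(Ω₁) = 0.18956 - 0.33327j ; Y_{7,4}(Ω₂) = -0.21509 - 0.33679j ; Δ = -0.15302 + 0.00784j
  [+5]  conj(Y_{7,5})(Ω₁) = -0.18038 - 0.04678j ; Y_{7,5}(Ω₂) = 0.09154 - 0.18127j ; Δ = -0.02499 + 0.02841j
  [+6]  conj(Y_{7,6})(Ω₁) = 0.00057 + 0.05922j ; Y_{7,6}(Ω₂) = 0.06688 - 0.00450j ; Δ = 0.00030 + 0.00396j
  [+7]  conj(Y_{7,7})(Ω₁) = 0.01091 - 0.00306j ; Y_{7,7}(Ω₂) = 0.00752 + 0.01095j ; Δ = 0.00012 + 0.00010j
Total Σ_m = -0.45627 + 0.00000j. Multiply by 0.837758: -0.38224 + 0.00000j. P_7(cos γ) = -0.382240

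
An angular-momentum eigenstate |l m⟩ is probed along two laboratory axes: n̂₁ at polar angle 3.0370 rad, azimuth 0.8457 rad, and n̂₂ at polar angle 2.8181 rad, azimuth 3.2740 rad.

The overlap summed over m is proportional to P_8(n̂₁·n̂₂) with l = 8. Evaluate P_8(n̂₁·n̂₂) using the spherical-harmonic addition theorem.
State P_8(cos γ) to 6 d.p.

Summing Y*_{l m}(θ₁,φ₁)·Y_{l m}(θ₂,φ₂) over m ∈ [−8, 8]; prefactor 4π/(2·8+1) = 0.739198:
  [-8]  conj(Y_{8,-8})(Ω₁) = +0.000000+0.000000i ; Y_{8,-8}(Ω₂) = +0.000026-0.000047i ; Δ = +0.000000-0.000000i
  [-7]  conj(Y_{8,-7})(Ω₁) = -0.000000+0.000000i ; Y_{8,-7}(Ω₂) = +0.000385-0.000513i ; Δ = -0.000000+0.000000i
  [-6]  conj(Y_{8,-6})(Ω₁) = +0.000002-0.000006i ; Y_{8,-6}(Ω₂) = +0.003397-0.003459i ; Δ = -0.000000-0.000000i
  [-5]  conj(Y_{8,-5})(Ω₁) = +0.000055+0.000105i ; Y_{8,-5}(Ω₂) = +0.020693-0.016128i ; Δ = +0.000003+0.000001i
  [-4]  conj(Y_{8,-4})(Ω₁) = -0.001517-0.000373i ; Y_{8,-4}(Ω₂) = +0.089889-0.052623i ; Δ = -0.000156+0.000046i
  [-3]  conj(Y_{8,-3})(Ω₁) = +0.012557-0.008673i ; Y_{8,-3}(Ω₂) = +0.273357-0.114680i ; Δ = +0.002438-0.003811i
  [-2]  conj(Y_{8,-2})(Ω₁) = -0.012738+0.105108i ; Y_{8,-2}(Ω₂) = +0.534395-0.144919i ; Δ = +0.008425+0.058015i
  [-1]  conj(Y_{8,-1})(Ω₁) = -0.309969-0.349802i ; Y_{8,-1}(Ω₂) = +0.497329-0.066237i ; Δ = -0.177326-0.153435i
  [+0]  conj(Y_{8,0})(Ω₁) = +0.945009-0.000000i ; Y_{8,0}(Ω₂) = -0.193231+0.000000i ; Δ = -0.182605+0.000000i
  [+1]  conj(Y_{8,1})(Ω₁) = +0.309969-0.349802i ; Y_{8,1}(Ω₂) = -0.497329-0.066237i ; Δ = -0.177326+0.153435i
  [+2]  conj(Y_{8,2})(Ω₁) = -0.012738-0.105108i ; Y_{8,2}(Ω₂) = +0.534395+0.144919i ; Δ = +0.008425-0.058015i
  [+3]  conj(Y_{8,3})(Ω₁) = -0.012557-0.008673i ; Y_{8,3}(Ω₂) = -0.273357-0.114680i ; Δ = +0.002438+0.003811i
  [+4]  conj(Y_{8,4})(Ω₁) = -0.001517+0.000373i ; Y_{8,4}(Ω₂) = +0.089889+0.052623i ; Δ = -0.000156-0.000046i
  [+5]  conj(Y_{8,5})(Ω₁) = -0.000055+0.000105i ; Y_{8,5}(Ω₂) = -0.020693-0.016128i ; Δ = +0.000003-0.000001i
  [+6]  conj(Y_{8,6})(Ω₁) = +0.000002+0.000006i ; Y_{8,6}(Ω₂) = +0.003397+0.003459i ; Δ = -0.000000+0.000000i
  [+7]  conj(Y_{8,7})(Ω₁) = +0.000000+0.000000i ; Y_{8,7}(Ω₂) = -0.000385-0.000513i ; Δ = -0.000000-0.000000i
  [+8]  conj(Y_{8,8})(Ω₁) = +0.000000-0.000000i ; Y_{8,8}(Ω₂) = +0.000026+0.000047i ; Δ = +0.000000+0.000000i
Total Σ_m = -0.515839+0.000000i. Multiply by 0.739198: -0.381307+0.000000i. P_8(cos γ) = -0.381307

-0.381307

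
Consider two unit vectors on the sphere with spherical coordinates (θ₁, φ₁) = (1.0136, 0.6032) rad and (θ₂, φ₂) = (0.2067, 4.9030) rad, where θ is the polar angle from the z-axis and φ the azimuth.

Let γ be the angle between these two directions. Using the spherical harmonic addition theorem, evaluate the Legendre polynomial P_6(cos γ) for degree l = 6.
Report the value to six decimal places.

Addition theorem: P_6(cos γ) = (4π/13) Σ_m Y*_{lm}(Ω₁) Y_{lm}(Ω₂), m = −6…6:
  m=-6: Y*=-0.160374-0.083005i  Y=-0.000015+0.000033i  product +0.000005-0.000004i
  m=-5: Y*=-0.386682+0.048821i  Y=+0.000486+0.000345i  product -0.000205-0.000110i
  m=-4: Y*=-0.286723+0.255970i  Y=+0.004365-0.004169i  product -0.000184+0.002313i
  m=-3: Y*=-0.003787+0.015557i  Y=-0.022477-0.034927i  product +0.000628-0.000217i
  m=-2: Y*=-0.121489-0.318510i  Y=-0.178736+0.071643i  product +0.044534+0.048225i
  m=-1: Y*=-0.123133-0.084819i  Y=+0.102568+0.531568i  product +0.032458-0.074153i
  m=+0: Y*=+0.303928-0.000000i  Y=+0.608815+0.000000i  product +0.185036+0.000000i
  m=+1: Y*=+0.123133-0.084819i  Y=-0.102568+0.531568i  product +0.032458+0.074153i
  m=+2: Y*=-0.121489+0.318510i  Y=-0.178736-0.071643i  product +0.044534-0.048225i
  m=+3: Y*=+0.003787+0.015557i  Y=+0.022477-0.034927i  product +0.000628+0.000217i
  m=+4: Y*=-0.286723-0.255970i  Y=+0.004365+0.004169i  product -0.000184-0.002313i
  m=+5: Y*=+0.386682+0.048821i  Y=-0.000486+0.000345i  product -0.000205+0.000110i
  m=+6: Y*=-0.160374+0.083005i  Y=-0.000015-0.000033i  product +0.000005+0.000004i
Total Σ_m = +0.339508+0.000000i. Multiply by 0.966644: +0.328183+0.000000i. P_6(cos γ) = 0.328183

0.328183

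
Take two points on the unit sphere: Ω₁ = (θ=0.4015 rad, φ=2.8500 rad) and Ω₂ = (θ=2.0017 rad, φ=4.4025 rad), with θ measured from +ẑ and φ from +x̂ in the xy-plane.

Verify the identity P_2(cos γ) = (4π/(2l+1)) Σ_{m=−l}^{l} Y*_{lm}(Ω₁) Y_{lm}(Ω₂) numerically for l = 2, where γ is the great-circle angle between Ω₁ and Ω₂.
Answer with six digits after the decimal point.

Summing Y*_{l m}(θ₁,φ₁)·Y_{l m}(θ₂,φ₂) over m ∈ [−2, 2]; prefactor 4π/(2·2+1) = 2.513274:
  m=-2: +0.049243-0.032487i × -0.259573-0.185224i = -0.018799-0.000688i  (running Σ = -0.018799-0.000688i)
  m=-1: -0.266171+0.079891i × +0.089409-0.279225i = -0.001491+0.081465i  (running Σ = -0.020290+0.080776i)
  m=0: +0.486279-0.000000i × -0.150316+0.000000i = -0.073095+0.000000i  (running Σ = -0.093385+0.080776i)
  m=1: +0.266171+0.079891i × -0.089409-0.279225i = -0.001491-0.081465i  (running Σ = -0.094876-0.000688i)
  m=2: +0.049243+0.032487i × -0.259573+0.185224i = -0.018799+0.000688i  (running Σ = -0.113675-0.000000i)
Σ over m = -0.113675-0.000000i; ×(4π/5) → -0.285698-0.000000i. Real part: -0.285698

-0.285698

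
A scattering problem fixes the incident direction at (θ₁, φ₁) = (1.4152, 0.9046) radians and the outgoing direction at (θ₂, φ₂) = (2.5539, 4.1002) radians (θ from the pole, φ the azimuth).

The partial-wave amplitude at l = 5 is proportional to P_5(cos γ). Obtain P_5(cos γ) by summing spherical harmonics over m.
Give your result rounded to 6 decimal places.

0.323660

Addition theorem: P_5(cos γ) = (4π/11) Σ_m Y*_{lm}(Ω₁) Y_{lm}(Ω₂), m = −5…5:
  m=-5: (-0.082225, -0.428957) × (-0.001959, -0.024239) = (-0.010236, 0.002833)  (running Σ = (-0.010236, 0.002833))
  m=-4: (-0.192492, -0.099434) × (0.088814, -0.073726) = (-0.024427, 0.005361)  (running Σ = (-0.034663, 0.008194))
  m=-3: (0.237900, -0.108471) × (0.297736, 0.081047) = (0.079623, -0.013015)  (running Σ = (0.044960, -0.004821))
  m=-2: (0.056172, -0.231135) × (0.158662, 0.439538) = (0.110505, -0.011983)  (running Σ = (0.155464, -0.016804))
  m=-1: (0.132166, 0.168133) × (-0.140528, 0.200131) = (-0.052222, 0.002823)  (running Σ = (0.103243, -0.013980))
  m=0: (0.242047, -0.000000) × (0.317422, 0.000000) = (0.076831, 0.000000)  (running Σ = (0.180074, -0.013980))
  m=1: (-0.132166, 0.168133) × (0.140528, 0.200131) = (-0.052222, -0.002823)  (running Σ = (0.127852, -0.016804))
  m=2: (0.056172, 0.231135) × (0.158662, -0.439538) = (0.110505, 0.011983)  (running Σ = (0.238357, -0.004821))
  m=3: (-0.237900, -0.108471) × (-0.297736, 0.081047) = (0.079623, 0.013015)  (running Σ = (0.317979, 0.008194))
  m=4: (-0.192492, 0.099434) × (0.088814, 0.073726) = (-0.024427, -0.005361)  (running Σ = (0.293553, 0.002833))
  m=5: (0.082225, -0.428957) × (0.001959, -0.024239) = (-0.010236, -0.002833)  (running Σ = (0.283316, -0.000000))
Σ over m = (0.283316, -0.000000); ×(4π/11) → (0.323660, -0.000000). Real part: 0.323660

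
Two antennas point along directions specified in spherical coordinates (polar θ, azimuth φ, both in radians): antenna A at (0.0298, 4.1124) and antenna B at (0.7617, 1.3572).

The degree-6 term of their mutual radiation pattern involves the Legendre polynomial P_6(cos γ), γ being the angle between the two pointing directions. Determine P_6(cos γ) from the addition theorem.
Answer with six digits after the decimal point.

Summing Y*_{l m}(θ₁,φ₁)·Y_{l m}(θ₂,φ₂) over m ∈ [−6, 6]; prefactor 4π/(2·6+1) = 0.966644:
  [-6]  conj(Y_{6,-6})(Ω₁) = 0.00000 - 0.00000j ; Y_{6,-6}(Ω₂) = -0.01489 - 0.05003j ; Δ = -0.00000 - 0.00000j
  [-5]  conj(Y_{6,-5})(Ω₁) = -0.00000 + 0.00000j ; Y_{6,-5}(Ω₂) = 0.16615 - 0.09138j ; Δ = 0.00000 + 0.00000j
  [-4]  conj(Y_{6,-4})(Ω₁) = -0.00000 - 0.00000j ; Y_{6,-4}(Ω₂) = 0.25305 + 0.29061j ; Δ = 0.00000 - 0.00000j
  [-3]  conj(Y_{6,-3})(Ω₁) = 0.00013 - 0.00003j ; Y_{6,-3}(Ω₂) = -0.25574 + 0.34291j ; Δ = -0.00002 + 0.00005j
  [-2]  conj(Y_{6,-2})(Ω₁) = -0.00167 + 0.00430j ; Y_{6,-2}(Ω₂) = -0.08808 - 0.04010j ; Δ = 0.00032 - 0.00031j
  [-1]  conj(Y_{6,-1})(Ω₁) = -0.05520 - 0.08069j ; Y_{6,-1}(Ω₂) = -0.07242 + 0.33388j ; Δ = 0.03094 - 0.01259j
  [+0]  conj(Y_{6,0})(Ω₁) = 1.00765 + 0.00000j ; Y_{6,0}(Ω₂) = -0.20500 + 0.00000j ; Δ = -0.20657 + 0.00000j
  [+1]  conj(Y_{6,1})(Ω₁) = 0.05520 - 0.08069j ; Y_{6,1}(Ω₂) = 0.07242 + 0.33388j ; Δ = 0.03094 + 0.01259j
  [+2]  conj(Y_{6,2})(Ω₁) = -0.00167 - 0.00430j ; Y_{6,2}(Ω₂) = -0.08808 + 0.04010j ; Δ = 0.00032 + 0.00031j
  [+3]  conj(Y_{6,3})(Ω₁) = -0.00013 - 0.00003j ; Y_{6,3}(Ω₂) = 0.25574 + 0.34291j ; Δ = -0.00002 - 0.00005j
  [+4]  conj(Y_{6,4})(Ω₁) = -0.00000 + 0.00000j ; Y_{6,4}(Ω₂) = 0.25305 - 0.29061j ; Δ = 0.00000 + 0.00000j
  [+5]  conj(Y_{6,5})(Ω₁) = 0.00000 + 0.00000j ; Y_{6,5}(Ω₂) = -0.16615 - 0.09138j ; Δ = 0.00000 - 0.00000j
  [+6]  conj(Y_{6,6})(Ω₁) = 0.00000 + 0.00000j ; Y_{6,6}(Ω₂) = -0.01489 + 0.05003j ; Δ = -0.00000 + 0.00000j
Accumulated sum -0.14410 - 0.00000j; after 4π/(2l+1) scaling, -0.13929 - 0.00000j ⇒ P_6 = -0.139292

-0.139292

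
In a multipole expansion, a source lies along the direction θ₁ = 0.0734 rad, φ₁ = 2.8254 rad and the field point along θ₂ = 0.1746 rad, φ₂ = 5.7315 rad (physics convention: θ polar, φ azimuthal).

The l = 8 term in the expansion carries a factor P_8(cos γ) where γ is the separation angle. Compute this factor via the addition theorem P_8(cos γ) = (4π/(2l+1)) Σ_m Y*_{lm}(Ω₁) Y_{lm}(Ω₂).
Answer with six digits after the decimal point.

0.169168

Summing Y*_{l m}(θ₁,φ₁)·Y_{l m}(θ₂,φ₂) over m ∈ [−8, 8]; prefactor 4π/(2·8+1) = 0.739198:
  m=-8: (-0.000000, -0.000000) × (-0.000000, -0.000000) = (-0.000000, 0.000000)  (running Σ = (-0.000000, 0.000000))
  m=-7: (0.000000, 0.000000) × (-0.000007, -0.000006) = (0.000000, -0.000000)  (running Σ = (0.000000, -0.000000))
  m=-6: (-0.000000, -0.000001) × (-0.000138, -0.000024) = (0.000000, 0.000000)  (running Σ = (0.000000, 0.000000))
  m=-5: (0.000000, 0.000021) × (-0.001357, 0.000547) = (-0.000000, -0.000000)  (running Σ = (-0.000000, -0.000000))
  m=-4: (0.000116, -0.000368) × (-0.006755, 0.009150) = (0.000003, 0.000004)  (running Σ = (0.000003, 0.000004))
  m=-3: (-0.003148, 0.004389) × (-0.005490, 0.065000) = (-0.000268, -0.000229)  (running Σ = (-0.000265, -0.000225))
  m=-2: (0.043461, -0.031847) × (0.118177, 0.234138) = (0.012593, 0.006412)  (running Σ = (0.012327, 0.006187))
  m=-1: (-0.327970, 0.107302) × (0.551439, 0.339370) = (-0.217271, -0.052133)  (running Σ = (-0.204943, -0.045946))
  m=0: (1.052994, -0.000000) × (0.606594, 0.000000) = (0.638740, 0.000000)  (running Σ = (0.433797, -0.045946))
  m=1: (0.327970, 0.107302) × (-0.551439, 0.339370) = (-0.217271, 0.052133)  (running Σ = (0.216526, 0.006187))
  m=2: (0.043461, 0.031847) × (0.118177, -0.234138) = (0.012593, -0.006412)  (running Σ = (0.229119, -0.000225))
  m=3: (0.003148, 0.004389) × (0.005490, 0.065000) = (-0.000268, 0.000229)  (running Σ = (0.228851, 0.000004))
  m=4: (0.000116, 0.000368) × (-0.006755, -0.009150) = (0.000003, -0.000004)  (running Σ = (0.228853, -0.000000))
  m=5: (-0.000000, 0.000021) × (0.001357, 0.000547) = (-0.000000, 0.000000)  (running Σ = (0.228853, 0.000000))
  m=6: (-0.000000, 0.000001) × (-0.000138, 0.000024) = (0.000000, -0.000000)  (running Σ = (0.228853, -0.000000))
  m=7: (-0.000000, 0.000000) × (0.000007, -0.000006) = (0.000000, 0.000000)  (running Σ = (0.228853, 0.000000))
  m=8: (-0.000000, 0.000000) × (-0.000000, 0.000000) = (-0.000000, -0.000000)  (running Σ = (0.228853, 0.000000))
Σ over m = (0.228853, 0.000000); ×(4π/17) → (0.169168, 0.000000). Real part: 0.169168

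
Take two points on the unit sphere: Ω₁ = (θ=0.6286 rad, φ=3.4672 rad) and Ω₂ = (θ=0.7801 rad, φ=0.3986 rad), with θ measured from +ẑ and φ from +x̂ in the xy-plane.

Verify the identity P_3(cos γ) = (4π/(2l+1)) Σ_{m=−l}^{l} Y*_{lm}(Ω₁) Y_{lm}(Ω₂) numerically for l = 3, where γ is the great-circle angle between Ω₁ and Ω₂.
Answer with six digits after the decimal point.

-0.233008

Expand P_3 via completeness: Σ_{m} conj(Y_{3,m}) at Ω₁ times Y_{3,m} at Ω₂ —
  m=-3: -0.04747 - 0.07030j × 0.05317 - 0.13508j = -0.01202 + 0.00268j  (running Σ = -0.01202 + 0.00268j)
  m=-2: 0.22732 + 0.17325j × 0.25111 - 0.25711j = 0.10163 - 0.01494j  (running Σ = 0.08961 - 0.01227j)
  m=-1: -0.40893 - 0.13806j × 0.31978 - 0.13467j = -0.14936 + 0.01092j  (running Σ = -0.05976 - 0.00135j)
  m=0: 0.08186 + 0.00000j × -0.12561 + 0.00000j = -0.01028 + 0.00000j  (running Σ = -0.07004 - 0.00135j)
  m=1: 0.40893 - 0.13806j × -0.31978 - 0.13467j = -0.14936 - 0.01092j  (running Σ = -0.21940 - 0.01227j)
  m=2: 0.22732 - 0.17325j × 0.25111 + 0.25711j = 0.10163 + 0.01494j  (running Σ = -0.11777 + 0.00268j)
  m=3: 0.04747 - 0.07030j × -0.05317 - 0.13508j = -0.01202 - 0.00268j  (running Σ = -0.12980 + 0.00000j)
Accumulated sum -0.12980 + 0.00000j; after 4π/(2l+1) scaling, -0.23301 + 0.00000j ⇒ P_3 = -0.233008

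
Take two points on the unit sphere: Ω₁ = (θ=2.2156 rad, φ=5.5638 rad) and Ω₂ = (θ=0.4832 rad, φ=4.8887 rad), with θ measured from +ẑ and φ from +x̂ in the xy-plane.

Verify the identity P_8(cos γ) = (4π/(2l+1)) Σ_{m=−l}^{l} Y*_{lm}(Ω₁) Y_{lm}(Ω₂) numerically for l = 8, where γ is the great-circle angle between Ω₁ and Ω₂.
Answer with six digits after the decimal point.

-0.136380

Summing Y*_{l m}(θ₁,φ₁)·Y_{l m}(θ₂,φ₂) over m ∈ [−8, 8]; prefactor 4π/(2·8+1) = 0.739198:
  term(m=-8) = +0.000061-0.000074i   from Y*(Ω₁)=+0.074111+0.043235i, Y(Ω₂)=+0.000179-0.001105i
  term(m=-7) = -0.000029+0.002202i   from Y*(Ω₁)=-0.082000-0.244728i, Y(Ω₂)=-0.008054-0.002818i
  term(m=-6) = -0.010855-0.013935i   from Y*(Ω₁)=-0.167234+0.399912i, Y(Ω₂)=-0.019997+0.035505i
  term(m=-5) = +0.051220+0.012204i   from Y*(Ω₁)=+0.346200-0.169517i, Y(Ω₂)=+0.105415+0.086868i
  term(m=-4) = -0.003649+0.001723i   from Y*(Ω₁)=-0.012008-0.003246i, Y(Ω₂)=+0.247017-0.210284i
  term(m=-3) = -0.078398+0.160447i   from Y*(Ω₁)=-0.193512-0.290673i, Y(Ω₂)=-0.258055-0.441509i
  term(m=-2) = -0.018488-0.082444i   from Y*(Ω₁)=-0.027093+0.204018i, Y(Ω₂)=-0.385273+0.141782i
  term(m=-1) = +0.025347+0.020292i   from Y*(Ω₁)=-0.199392+0.174664i, Y(Ω₂)=-0.021485-0.120591i
  term(m=+0) = -0.114916+0.000000i   from Y*(Ω₁)=+0.249917-0.000000i, Y(Ω₂)=-0.459817+0.000000i
  term(m=+1) = +0.025347-0.020292i   from Y*(Ω₁)=+0.199392+0.174664i, Y(Ω₂)=+0.021485-0.120591i
  term(m=+2) = -0.018488+0.082444i   from Y*(Ω₁)=-0.027093-0.204018i, Y(Ω₂)=-0.385273-0.141782i
  term(m=+3) = -0.078398-0.160447i   from Y*(Ω₁)=+0.193512-0.290673i, Y(Ω₂)=+0.258055-0.441509i
  term(m=+4) = -0.003649-0.001723i   from Y*(Ω₁)=-0.012008+0.003246i, Y(Ω₂)=+0.247017+0.210284i
  term(m=+5) = +0.051220-0.012204i   from Y*(Ω₁)=-0.346200-0.169517i, Y(Ω₂)=-0.105415+0.086868i
  term(m=+6) = -0.010855+0.013935i   from Y*(Ω₁)=-0.167234-0.399912i, Y(Ω₂)=-0.019997-0.035505i
  term(m=+7) = -0.000029-0.002202i   from Y*(Ω₁)=+0.082000-0.244728i, Y(Ω₂)=+0.008054-0.002818i
  term(m=+8) = +0.000061+0.000074i   from Y*(Ω₁)=+0.074111-0.043235i, Y(Ω₂)=+0.000179+0.001105i
Total Σ_m = -0.184497+0.000000i. Multiply by 0.739198: -0.136380+0.000000i. P_8(cos γ) = -0.136380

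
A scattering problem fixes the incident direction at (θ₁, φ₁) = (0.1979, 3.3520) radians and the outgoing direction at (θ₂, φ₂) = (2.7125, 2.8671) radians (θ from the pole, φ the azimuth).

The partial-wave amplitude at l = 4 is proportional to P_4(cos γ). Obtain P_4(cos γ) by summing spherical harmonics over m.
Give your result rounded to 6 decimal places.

-0.171170

Term-by-term m-sum for l=4 (normalisation 4π/9 = 1.396263):
  m=-4: (0.000441, 0.000493) × (0.006038, 0.011804) = (-0.000003, 0.000008)  (running Σ = (-0.000003, 0.000008))
  m=-3: (-0.007530, -0.005504) × (0.055711, 0.060124) = (-0.000089, -0.000759)  (running Σ = (-0.000092, -0.000751))
  m=-2: (0.067625, 0.030265) × (0.236521, 0.144683) = (0.011616, 0.016943)  (running Σ = (0.011524, 0.016191))
  m=-1: (-0.332616, -0.071036) × (0.480381, 0.135276) = (-0.150173, -0.079119)  (running Σ = (-0.138649, -0.062928))
  m=0: (0.688248, -0.000000) × (0.224783, 0.000000) = (0.154706, 0.000000)  (running Σ = (0.016057, -0.062928))
  m=1: (0.332616, -0.071036) × (-0.480381, 0.135276) = (-0.150173, 0.079119)  (running Σ = (-0.134115, 0.016191))
  m=2: (0.067625, -0.030265) × (0.236521, -0.144683) = (0.011616, -0.016943)  (running Σ = (-0.122500, -0.000751))
  m=3: (0.007530, -0.005504) × (-0.055711, 0.060124) = (-0.000089, 0.000759)  (running Σ = (-0.122588, 0.000008))
  m=4: (0.000441, -0.000493) × (0.006038, -0.011804) = (-0.000003, -0.000008)  (running Σ = (-0.122591, -0.000000))
Total Σ_m = (-0.122591, -0.000000). Multiply by 1.396263: (-0.171170, -0.000000). P_4(cos γ) = -0.171170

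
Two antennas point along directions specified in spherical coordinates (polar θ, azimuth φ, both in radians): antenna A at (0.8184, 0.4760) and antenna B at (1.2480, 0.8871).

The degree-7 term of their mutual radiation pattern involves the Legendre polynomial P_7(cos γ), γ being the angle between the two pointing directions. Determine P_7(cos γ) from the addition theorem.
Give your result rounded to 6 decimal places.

-0.393800

Summing Y*_{l m}(θ₁,φ₁)·Y_{l m}(θ₂,φ₂) over m ∈ [−7, 7]; prefactor 4π/(2·7+1) = 0.837758:
  [-7]  conj(Y_{7,-7})(Ω₁) = (-0.054271, -0.010460) ; Y_{7,-7}(Ω₂) = (0.344047, 0.025328) ; Δ = (-0.018407, -0.004973)
  [-6]  conj(Y_{7,-6})(Ω₁) = (-0.185741, 0.054537) ; Y_{7,-6}(Ω₂) = (0.247418, 0.353842) ; Δ = (-0.065253, -0.052229)
  [-5]  conj(Y_{7,-5})(Ω₁) = (-0.279289, 0.266299) ; Y_{7,-5}(Ω₂) = (-0.023712, 0.083436) ; Δ = (-0.015596, -0.029617)
  [-4]  conj(Y_{7,-4})(Ω₁) = (-0.143108, 0.413476) ; Y_{7,-4}(Ω₂) = (0.292573, -0.126052) ; Δ = (0.010250, 0.139011)
  [-3]  conj(Y_{7,-3})(Ω₁) = (0.020622, 0.143433) ; Y_{7,-3}(Ω₂) = (0.183559, 0.095631) ; Δ = (-0.009931, 0.028301)
  [-2]  conj(Y_{7,-2})(Ω₁) = (-0.171320, -0.240586) ; Y_{7,-2}(Ω₂) = (-0.048501, -0.235151) ; Δ = (-0.048265, 0.051955)
  [-1]  conj(Y_{7,-1})(Ω₁) = (-0.257700, -0.132854) ; Y_{7,-1}(Ω₂) = (0.153418, -0.188291) ; Δ = (-0.064551, 0.028140)
  [+0]  conj(Y_{7,0})(Ω₁) = (0.217495, -0.000000) ; Y_{7,0}(Ω₂) = (-0.214062, 0.000000) ; Δ = (-0.046557, 0.000000)
  [+1]  conj(Y_{7,1})(Ω₁) = (0.257700, -0.132854) ; Y_{7,1}(Ω₂) = (-0.153418, -0.188291) ; Δ = (-0.064551, -0.028140)
  [+2]  conj(Y_{7,2})(Ω₁) = (-0.171320, 0.240586) ; Y_{7,2}(Ω₂) = (-0.048501, 0.235151) ; Δ = (-0.048265, -0.051955)
  [+3]  conj(Y_{7,3})(Ω₁) = (-0.020622, 0.143433) ; Y_{7,3}(Ω₂) = (-0.183559, 0.095631) ; Δ = (-0.009931, -0.028301)
  [+4]  conj(Y_{7,4})(Ω₁) = (-0.143108, -0.413476) ; Y_{7,4}(Ω₂) = (0.292573, 0.126052) ; Δ = (0.010250, -0.139011)
  [+5]  conj(Y_{7,5})(Ω₁) = (0.279289, 0.266299) ; Y_{7,5}(Ω₂) = (0.023712, 0.083436) ; Δ = (-0.015596, 0.029617)
  [+6]  conj(Y_{7,6})(Ω₁) = (-0.185741, -0.054537) ; Y_{7,6}(Ω₂) = (0.247418, -0.353842) ; Δ = (-0.065253, 0.052229)
  [+7]  conj(Y_{7,7})(Ω₁) = (0.054271, -0.010460) ; Y_{7,7}(Ω₂) = (-0.344047, 0.025328) ; Δ = (-0.018407, 0.004973)
Accumulated sum (-0.470064, -0.000000); after 4π/(2l+1) scaling, (-0.393800, -0.000000) ⇒ P_7 = -0.393800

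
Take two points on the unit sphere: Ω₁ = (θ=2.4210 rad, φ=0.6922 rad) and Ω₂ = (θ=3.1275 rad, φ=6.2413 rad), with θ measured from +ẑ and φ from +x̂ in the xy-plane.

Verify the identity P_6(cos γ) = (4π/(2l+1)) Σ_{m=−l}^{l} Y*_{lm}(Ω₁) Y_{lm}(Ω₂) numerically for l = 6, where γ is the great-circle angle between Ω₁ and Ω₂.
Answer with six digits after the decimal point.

-0.303421

Term-by-term m-sum for l=6 (normalisation 4π/13 = 0.966644):
  m=-6: Y*=-0.021149-0.033795i  Y=+0.000000+0.000000i  product -0.000000-0.000000i
  m=-5: Y*=+0.149318+0.049384i  Y=-0.000000-0.000000i  product -0.000000-0.000000i
  m=-4: Y*=-0.328198+0.128352i  Y=+0.000000+0.000000i  product -0.000000+0.000000i
  m=-3: Y*=+0.218748-0.394949i  Y=-0.000014-0.000002i  product -0.000004+0.000005i
  m=-2: Y*=+0.035664+0.189114i  Y=+0.001031+0.000087i  product +0.000020+0.000198i
  m=-1: Y*=+0.223027+0.184898i  Y=-0.046358-0.001943i  product -0.009980-0.009005i
  m=+0: Y*=-0.289624-0.000000i  Y=+1.014987+0.000000i  product -0.293965-0.000000i
  m=+1: Y*=-0.223027+0.184898i  Y=+0.046358-0.001943i  product -0.009980+0.009005i
  m=+2: Y*=+0.035664-0.189114i  Y=+0.001031-0.000087i  product +0.000020-0.000198i
  m=+3: Y*=-0.218748-0.394949i  Y=+0.000014-0.000002i  product -0.000004-0.000005i
  m=+4: Y*=-0.328198-0.128352i  Y=+0.000000-0.000000i  product -0.000000-0.000000i
  m=+5: Y*=-0.149318+0.049384i  Y=+0.000000-0.000000i  product -0.000000+0.000000i
  m=+6: Y*=-0.021149+0.033795i  Y=+0.000000-0.000000i  product -0.000000+0.000000i
Total Σ_m = -0.313892-0.000000i. Multiply by 0.966644: -0.303421-0.000000i. P_6(cos γ) = -0.303421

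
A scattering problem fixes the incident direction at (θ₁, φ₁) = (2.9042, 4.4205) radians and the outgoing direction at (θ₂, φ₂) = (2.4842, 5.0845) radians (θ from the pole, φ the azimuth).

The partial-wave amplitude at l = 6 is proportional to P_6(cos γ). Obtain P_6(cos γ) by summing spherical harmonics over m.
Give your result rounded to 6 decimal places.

-0.322669

Expand P_6 via completeness: Σ_{m} conj(Y_{6,m}) at Ω₁ times Y_{6,m} at Ω₂ —
  term(m=-6) = (-0.000001, 0.000002)   from Y*(Ω₁)=(0.000015, 0.000080), Y(Ω₂)=(0.015456, 0.019838)
  term(m=-5) = (-0.000130, 0.000023)   from Y*(Ω₁)=(0.001163, 0.000130), Y(Ω₂)=(-0.108149, 0.032245)
  term(m=-4) = (-0.002657, -0.001402)   from Y*(Ω₁)=(0.004022, -0.009427), Y(Ω₂)=(0.024111, -0.292123)
  term(m=-3) = (-0.011397, -0.025438)   from Y*(Ω₁)=(-0.046743, -0.038983), Y(Ω₂)=(0.411483, 0.201039)
  term(m=-2) = (0.018965, -0.076570)   from Y*(Ω₁)=(-0.202089, 0.133496), Y(Ω₂)=(-0.239587, 0.220626)
  term(m=-1) = (-0.075951, 0.059434)   from Y*(Ω₁)=(0.165566, 0.551020), Y(Ω₂)=(0.060944, 0.156149)
  term(m=+0) = (-0.191462, 0.000000)   from Y*(Ω₁)=(0.497487, -0.000000), Y(Ω₂)=(-0.384859, 0.000000)
  term(m=+1) = (-0.075951, -0.059434)   from Y*(Ω₁)=(-0.165566, 0.551020), Y(Ω₂)=(-0.060944, 0.156149)
  term(m=+2) = (0.018965, 0.076570)   from Y*(Ω₁)=(-0.202089, -0.133496), Y(Ω₂)=(-0.239587, -0.220626)
  term(m=+3) = (-0.011397, 0.025438)   from Y*(Ω₁)=(0.046743, -0.038983), Y(Ω₂)=(-0.411483, 0.201039)
  term(m=+4) = (-0.002657, 0.001402)   from Y*(Ω₁)=(0.004022, 0.009427), Y(Ω₂)=(0.024111, 0.292123)
  term(m=+5) = (-0.000130, -0.000023)   from Y*(Ω₁)=(-0.001163, 0.000130), Y(Ω₂)=(0.108149, 0.032245)
  term(m=+6) = (-0.000001, -0.000002)   from Y*(Ω₁)=(0.000015, -0.000080), Y(Ω₂)=(0.015456, -0.019838)
Σ over m = (-0.333804, -0.000000); ×(4π/13) → (-0.322669, -0.000000). Real part: -0.322669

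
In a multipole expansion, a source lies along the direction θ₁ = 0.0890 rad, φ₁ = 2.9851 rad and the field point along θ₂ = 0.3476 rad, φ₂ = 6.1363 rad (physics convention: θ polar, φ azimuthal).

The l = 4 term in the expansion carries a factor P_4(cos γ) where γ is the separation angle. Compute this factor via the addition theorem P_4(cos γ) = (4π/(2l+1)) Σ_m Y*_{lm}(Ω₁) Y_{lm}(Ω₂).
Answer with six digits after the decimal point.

0.245836

Expand P_4 via completeness: Σ_{m} conj(Y_{4,m}) at Ω₁ times Y_{4,m} at Ω₂ —
  [-4]  conj(Y_{4,-4})(Ω₁) = +0.000022-0.000016i ; Y_{4,-4}(Ω₂) = +0.004959+0.003303i ; Δ = +0.000000-0.000000i
  [-3]  conj(Y_{4,-3})(Ω₁) = -0.000781+0.000396i ; Y_{4,-3}(Ω₂) = +0.042073+0.019841i ; Δ = -0.000041+0.000001i
  [-2]  conj(Y_{4,-2})(Ω₁) = +0.014947-0.004837i ; Y_{4,-2}(Ω₂) = +0.192746+0.058310i ; Δ = +0.003163-0.000061i
  [-1]  conj(Y_{4,-1})(Ω₁) = -0.163196+0.025750i ; Y_{4,-1}(Ω₂) = +0.477791+0.070690i ; Δ = -0.079794+0.000767i
  [+0]  conj(Y_{4,0})(Ω₁) = +0.813087-0.000000i ; Y_{4,0}(Ω₂) = +0.405135+0.000000i ; Δ = +0.329410+0.000000i
  [+1]  conj(Y_{4,1})(Ω₁) = +0.163196+0.025750i ; Y_{4,1}(Ω₂) = -0.477791+0.070690i ; Δ = -0.079794-0.000767i
  [+2]  conj(Y_{4,2})(Ω₁) = +0.014947+0.004837i ; Y_{4,2}(Ω₂) = +0.192746-0.058310i ; Δ = +0.003163+0.000061i
  [+3]  conj(Y_{4,3})(Ω₁) = +0.000781+0.000396i ; Y_{4,3}(Ω₂) = -0.042073+0.019841i ; Δ = -0.000041-0.000001i
  [+4]  conj(Y_{4,4})(Ω₁) = +0.000022+0.000016i ; Y_{4,4}(Ω₂) = +0.004959-0.003303i ; Δ = +0.000000+0.000000i
Σ over m = +0.176067+0.000000i; ×(4π/9) → +0.245836+0.000000i. Real part: 0.245836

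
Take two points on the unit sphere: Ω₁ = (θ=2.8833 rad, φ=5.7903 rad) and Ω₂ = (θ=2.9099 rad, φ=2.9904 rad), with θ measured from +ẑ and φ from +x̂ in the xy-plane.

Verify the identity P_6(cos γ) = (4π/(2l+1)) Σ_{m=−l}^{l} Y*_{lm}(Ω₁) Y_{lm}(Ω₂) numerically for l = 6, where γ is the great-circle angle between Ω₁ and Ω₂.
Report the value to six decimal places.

-0.310044

Addition theorem: P_6(cos γ) = (4π/13) Σ_m Y*_{lm}(Ω₁) Y_{lm}(Ω₂), m = −6…6:
  term(m=-6) = (-0.000000, -0.000000)   from Y*(Ω₁)=(-0.000132, -0.000025), Y(Ω₂)=(0.000044, 0.000056)
  term(m=-5) = (0.000000, 0.000002)   from Y*(Ω₁)=(0.001371, 0.001102), Y(Ω₂)=(0.000757, 0.000713)
  term(m=-4) = (0.000027, -0.000129)   from Y*(Ω₁)=(-0.005500, -0.012981), Y(Ω₂)=(0.007687, 0.005313)
  term(m=-3) = (-0.002259, 0.003721)   from Y*(Ω₁)=(-0.007033, 0.076108), Y(Ω₂)=(0.051197, 0.024957)
  term(m=-2) = (0.049920, -0.040649)   from Y*(Ω₁)=(0.152652, -0.230462), Y(Ω₂)=(0.222316, 0.069352)
  term(m=-1) = (-0.316594, 0.112594)   from Y*(Ω₁)=(-0.519109, 0.278813), Y(Ω₂)=(0.563748, 0.085890)
  term(m=+0) = (0.217070, 0.000000)   from Y*(Ω₁)=(0.418530, -0.000000), Y(Ω₂)=(0.518648, 0.000000)
  term(m=+1) = (-0.316594, -0.112594)   from Y*(Ω₁)=(0.519109, 0.278813), Y(Ω₂)=(-0.563748, 0.085890)
  term(m=+2) = (0.049920, 0.040649)   from Y*(Ω₁)=(0.152652, 0.230462), Y(Ω₂)=(0.222316, -0.069352)
  term(m=+3) = (-0.002259, -0.003721)   from Y*(Ω₁)=(0.007033, 0.076108), Y(Ω₂)=(-0.051197, 0.024957)
  term(m=+4) = (0.000027, 0.000129)   from Y*(Ω₁)=(-0.005500, 0.012981), Y(Ω₂)=(0.007687, -0.005313)
  term(m=+5) = (0.000000, -0.000002)   from Y*(Ω₁)=(-0.001371, 0.001102), Y(Ω₂)=(-0.000757, 0.000713)
  term(m=+6) = (-0.000000, 0.000000)   from Y*(Ω₁)=(-0.000132, 0.000025), Y(Ω₂)=(0.000044, -0.000056)
Total Σ_m = (-0.320743, -0.000000). Multiply by 0.966644: (-0.310044, -0.000000). P_6(cos γ) = -0.310044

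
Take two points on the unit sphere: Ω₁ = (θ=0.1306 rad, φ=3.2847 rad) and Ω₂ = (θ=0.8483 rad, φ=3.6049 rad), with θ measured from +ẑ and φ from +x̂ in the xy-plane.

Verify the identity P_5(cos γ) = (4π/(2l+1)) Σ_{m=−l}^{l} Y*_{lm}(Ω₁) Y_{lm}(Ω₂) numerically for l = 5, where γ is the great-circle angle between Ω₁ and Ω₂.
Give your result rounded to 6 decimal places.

Expand P_5 via completeness: Σ_{m} conj(Y_{5,m}) at Ω₁ times Y_{5,m} at Ω₂ —
  term(m=-5) = -0.000000-0.000002i   from Y*(Ω₁)=-0.000013-0.000011i, Y(Ω₂)=+0.074811+0.080993i
  term(m=-4) = +0.000037-0.000123i   from Y*(Ω₁)=+0.000352+0.000227i, Y(Ω₂)=-0.085654-0.295166i
  term(m=-3) = +0.001473-0.002106i   from Y*(Ω₁)=-0.005452-0.002496i, Y(Ω₂)=-0.077114+0.421680i
  term(m=-2) = +0.008758-0.006526i   from Y*(Ω₁)=+0.053286+0.015682i, Y(Ω₂)=+0.118086-0.157225i
  term(m=-1) = -0.079265+0.026285i   from Y*(Ω₁)=-0.310914-0.044800i, Y(Ω₂)=+0.237824-0.118811i
  term(m=+0) = -0.225831+0.000000i   from Y*(Ω₁)=+0.819610-0.000000i, Y(Ω₂)=-0.275534+0.000000i
  term(m=+1) = -0.079265-0.026285i   from Y*(Ω₁)=+0.310914-0.044800i, Y(Ω₂)=-0.237824-0.118811i
  term(m=+2) = +0.008758+0.006526i   from Y*(Ω₁)=+0.053286-0.015682i, Y(Ω₂)=+0.118086+0.157225i
  term(m=+3) = +0.001473+0.002106i   from Y*(Ω₁)=+0.005452-0.002496i, Y(Ω₂)=+0.077114+0.421680i
  term(m=+4) = +0.000037+0.000123i   from Y*(Ω₁)=+0.000352-0.000227i, Y(Ω₂)=-0.085654+0.295166i
  term(m=+5) = -0.000000+0.000002i   from Y*(Ω₁)=+0.000013-0.000011i, Y(Ω₂)=-0.074811+0.080993i
Accumulated sum -0.363827-0.000000i; after 4π/(2l+1) scaling, -0.415634-0.000000i ⇒ P_5 = -0.415634

-0.415634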